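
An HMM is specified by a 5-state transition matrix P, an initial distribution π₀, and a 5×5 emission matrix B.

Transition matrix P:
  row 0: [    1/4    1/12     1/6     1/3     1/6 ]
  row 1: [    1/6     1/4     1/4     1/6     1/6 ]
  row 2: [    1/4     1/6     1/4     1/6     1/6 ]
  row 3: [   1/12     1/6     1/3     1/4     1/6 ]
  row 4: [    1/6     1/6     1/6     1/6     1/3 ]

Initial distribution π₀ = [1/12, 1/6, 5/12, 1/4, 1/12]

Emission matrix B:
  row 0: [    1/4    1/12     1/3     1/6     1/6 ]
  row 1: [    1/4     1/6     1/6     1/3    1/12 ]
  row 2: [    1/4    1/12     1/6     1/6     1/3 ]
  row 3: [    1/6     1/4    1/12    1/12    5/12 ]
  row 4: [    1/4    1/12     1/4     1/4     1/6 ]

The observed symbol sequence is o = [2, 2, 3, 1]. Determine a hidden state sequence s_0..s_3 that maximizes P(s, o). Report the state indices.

t=0: δ = [2.778e-02, 2.778e-02, 6.944e-02, 2.083e-02, 2.083e-02]  (obs o_0=2)
t=1: δ = [5.787e-03, 1.929e-03, 2.894e-03, 9.645e-04, 2.894e-03]  ψ = [2, 2, 2, 2, 2]  (obs o_1=2)
t=2: δ = [2.411e-04, 1.608e-04, 1.608e-04, 1.608e-04, 2.411e-04]  ψ = [0, 0, 0, 0, 0]  (obs o_2=3)
t=3: δ = [5.023e-06, 6.698e-06, 4.465e-06, 2.009e-05, 6.698e-06]  ψ = [0, 1, 3, 0, 4]  (obs o_3=1)
backtrack: best end state = 3; path = [2, 0, 0, 3]

path = [2, 0, 0, 3]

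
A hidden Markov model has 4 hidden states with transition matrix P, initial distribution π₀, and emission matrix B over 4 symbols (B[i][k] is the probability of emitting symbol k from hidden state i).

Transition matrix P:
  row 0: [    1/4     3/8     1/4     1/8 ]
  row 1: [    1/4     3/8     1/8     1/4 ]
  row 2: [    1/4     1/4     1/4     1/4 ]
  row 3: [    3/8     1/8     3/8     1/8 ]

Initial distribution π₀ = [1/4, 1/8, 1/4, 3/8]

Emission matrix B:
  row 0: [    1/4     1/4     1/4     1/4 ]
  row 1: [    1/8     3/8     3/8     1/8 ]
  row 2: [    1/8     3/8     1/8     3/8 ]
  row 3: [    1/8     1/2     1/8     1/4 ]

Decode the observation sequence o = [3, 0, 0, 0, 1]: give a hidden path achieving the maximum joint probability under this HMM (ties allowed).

path = [3, 0, 0, 0, 1]

t=0: δ = [6.250e-02, 1.562e-02, 9.375e-02, 9.375e-02]  (obs o_0=3)
t=1: δ = [8.789e-03, 2.930e-03, 4.395e-03, 2.930e-03]  ψ = [3, 0, 3, 2]  (obs o_1=0)
t=2: δ = [5.493e-04, 4.120e-04, 2.747e-04, 1.373e-04]  ψ = [0, 0, 0, 0]  (obs o_2=0)
t=3: δ = [3.433e-05, 2.575e-05, 1.717e-05, 1.287e-05]  ψ = [0, 0, 0, 1]  (obs o_3=0)
t=4: δ = [2.146e-06, 4.828e-06, 3.219e-06, 3.219e-06]  ψ = [0, 0, 0, 1]  (obs o_4=1)
backtrack: best end state = 1; path = [3, 0, 0, 0, 1]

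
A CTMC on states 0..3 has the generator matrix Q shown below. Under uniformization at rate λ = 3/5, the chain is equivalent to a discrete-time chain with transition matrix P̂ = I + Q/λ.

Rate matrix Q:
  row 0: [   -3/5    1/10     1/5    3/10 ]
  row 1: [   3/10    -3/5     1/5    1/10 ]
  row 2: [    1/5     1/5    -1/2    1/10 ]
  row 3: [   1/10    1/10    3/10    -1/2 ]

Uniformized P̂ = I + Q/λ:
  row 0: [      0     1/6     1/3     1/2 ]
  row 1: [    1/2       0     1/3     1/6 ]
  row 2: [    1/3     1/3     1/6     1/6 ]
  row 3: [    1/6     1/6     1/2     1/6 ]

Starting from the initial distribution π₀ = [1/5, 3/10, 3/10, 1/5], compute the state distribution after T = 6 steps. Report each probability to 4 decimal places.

t=0: π = [0.2000, 0.3000, 0.3000, 0.2000]
t=1: π = [0.2833, 0.1667, 0.3167, 0.2333]
t=2: π = [0.2278, 0.1917, 0.3194, 0.2611]
t=3: π = [0.2458, 0.1880, 0.3236, 0.2426]
t=4: π = [0.2423, 0.1893, 0.3198, 0.2486]
t=5: π = [0.2427, 0.1884, 0.3215, 0.2474]
t=6: π = [0.2426, 0.1888, 0.3210, 0.2476]

π = [0.2426, 0.1888, 0.3210, 0.2476]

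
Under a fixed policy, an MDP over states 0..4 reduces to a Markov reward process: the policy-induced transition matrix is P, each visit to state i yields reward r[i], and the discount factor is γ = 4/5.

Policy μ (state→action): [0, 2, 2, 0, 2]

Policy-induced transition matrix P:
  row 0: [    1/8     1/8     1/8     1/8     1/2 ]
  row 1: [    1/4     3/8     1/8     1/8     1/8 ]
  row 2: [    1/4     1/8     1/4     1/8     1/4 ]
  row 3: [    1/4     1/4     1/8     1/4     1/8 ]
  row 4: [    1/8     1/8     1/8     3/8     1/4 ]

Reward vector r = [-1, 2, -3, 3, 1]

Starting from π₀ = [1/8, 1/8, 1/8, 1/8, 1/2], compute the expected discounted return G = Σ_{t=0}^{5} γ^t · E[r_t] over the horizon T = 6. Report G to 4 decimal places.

t=0: π = [0.1250, 0.1250, 0.1250, 0.1250, 0.5000], E[r] = 0.6250, γ^t·E[r] = 0.625000, running G = 0.625000
t=1: π = [0.1719, 0.1719, 0.1406, 0.2656, 0.2500], E[r] = 0.7969, γ^t·E[r] = 0.637500, running G = 1.262500
t=2: π = [0.1973, 0.2012, 0.1426, 0.2207, 0.2383], E[r] = 0.6777, γ^t·E[r] = 0.433750, running G = 1.696250
t=3: π = [0.1956, 0.2029, 0.1428, 0.2122, 0.2466], E[r] = 0.6648, γ^t·E[r] = 0.340375, running G = 2.036625
t=4: π = [0.1947, 0.2022, 0.1429, 0.2132, 0.2470], E[r] = 0.6677, γ^t·E[r] = 0.273488, running G = 2.310113
t=5: π = [0.1948, 0.2022, 0.1429, 0.2134, 0.2468], E[r] = 0.6680, γ^t·E[r] = 0.218894, running G = 2.529006

G = 2.5290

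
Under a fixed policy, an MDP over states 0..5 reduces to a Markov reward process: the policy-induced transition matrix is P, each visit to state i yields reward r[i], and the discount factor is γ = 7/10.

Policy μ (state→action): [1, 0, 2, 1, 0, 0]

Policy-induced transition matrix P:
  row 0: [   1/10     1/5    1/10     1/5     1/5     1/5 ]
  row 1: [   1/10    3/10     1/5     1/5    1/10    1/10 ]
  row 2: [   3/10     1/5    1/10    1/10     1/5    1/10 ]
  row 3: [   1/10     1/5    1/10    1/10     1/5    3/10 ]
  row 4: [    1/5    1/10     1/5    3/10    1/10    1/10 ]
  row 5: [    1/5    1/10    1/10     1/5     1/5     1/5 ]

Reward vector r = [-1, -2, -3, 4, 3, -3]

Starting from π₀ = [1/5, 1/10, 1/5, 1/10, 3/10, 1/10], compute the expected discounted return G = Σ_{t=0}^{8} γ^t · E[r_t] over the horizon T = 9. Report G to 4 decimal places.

G = -0.3981

t=0: π = [0.2000, 0.1000, 0.2000, 0.1000, 0.3000, 0.1000], E[r] = 0.0000, γ^t·E[r] = 0.000000, running G = 0.000000
t=1: π = [0.1800, 0.1700, 0.1400, 0.2000, 0.1600, 0.1500], E[r] = -0.1100, γ^t·E[r] = -0.077000, running G = -0.077000
t=2: π = [0.1590, 0.1860, 0.1330, 0.1820, 0.1670, 0.1730], E[r] = -0.2200, γ^t·E[r] = -0.107800, running G = -0.184800
t=3: π = [0.1606, 0.1846, 0.1353, 0.1852, 0.1647, 0.1696], E[r] = -0.2096, γ^t·E[r] = -0.071893, running G = -0.256693
t=4: π = [0.1605, 0.1850, 0.1349, 0.1844, 0.1651, 0.1701], E[r] = -0.2126, γ^t·E[r] = -0.051052, running G = -0.307745
t=5: π = [0.1605, 0.1850, 0.1350, 0.1846, 0.1650, 0.1699], E[r] = -0.2121, γ^t·E[r] = -0.035642, running G = -0.343388
t=6: π = [0.1605, 0.1850, 0.1350, 0.1845, 0.1650, 0.1700], E[r] = -0.2122, γ^t·E[r] = -0.024966, running G = -0.368353
t=7: π = [0.1605, 0.1850, 0.1350, 0.1845, 0.1650, 0.1700], E[r] = -0.2122, γ^t·E[r] = -0.017474, running G = -0.385828
t=8: π = [0.1605, 0.1850, 0.1350, 0.1845, 0.1650, 0.1700], E[r] = -0.2122, γ^t·E[r] = -0.012232, running G = -0.398060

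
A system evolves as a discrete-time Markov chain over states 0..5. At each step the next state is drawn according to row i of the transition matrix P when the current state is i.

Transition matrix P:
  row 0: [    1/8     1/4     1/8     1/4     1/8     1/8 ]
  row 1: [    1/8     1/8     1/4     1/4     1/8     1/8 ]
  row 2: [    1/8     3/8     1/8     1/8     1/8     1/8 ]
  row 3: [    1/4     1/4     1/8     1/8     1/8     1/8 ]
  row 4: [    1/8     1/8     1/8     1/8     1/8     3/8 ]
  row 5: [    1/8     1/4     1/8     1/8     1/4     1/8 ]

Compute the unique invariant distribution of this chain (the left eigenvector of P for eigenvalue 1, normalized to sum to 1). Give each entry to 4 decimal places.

Balance equations π_j = Σ_i π_i·P[i][j]:
  π_0 = 1/8·π_0 + 1/8·π_1 + 1/8·π_2 + 1/4·π_3 + 1/8·π_4 + 1/8·π_5
  π_1 = 1/4·π_0 + 1/8·π_1 + 3/8·π_2 + 1/4·π_3 + 1/8·π_4 + 1/4·π_5
  π_2 = 1/8·π_0 + 1/4·π_1 + 1/8·π_2 + 1/8·π_3 + 1/8·π_4 + 1/8·π_5
  π_3 = 1/4·π_0 + 1/4·π_1 + 1/8·π_2 + 1/8·π_3 + 1/8·π_4 + 1/8·π_5
  π_4 = 1/8·π_0 + 1/8·π_1 + 1/8·π_2 + 1/8·π_3 + 1/8·π_4 + 1/4·π_5
  normalize: π_0 + π_1 + π_2 + π_3 + π_4 + π_5 = 1
Solving the linear system gives exactly π = [2900/19809, 491/2201, 673/4402, 3391/19809, 9/62, 5/31].

π = [0.1464, 0.2231, 0.1529, 0.1712, 0.1452, 0.1613]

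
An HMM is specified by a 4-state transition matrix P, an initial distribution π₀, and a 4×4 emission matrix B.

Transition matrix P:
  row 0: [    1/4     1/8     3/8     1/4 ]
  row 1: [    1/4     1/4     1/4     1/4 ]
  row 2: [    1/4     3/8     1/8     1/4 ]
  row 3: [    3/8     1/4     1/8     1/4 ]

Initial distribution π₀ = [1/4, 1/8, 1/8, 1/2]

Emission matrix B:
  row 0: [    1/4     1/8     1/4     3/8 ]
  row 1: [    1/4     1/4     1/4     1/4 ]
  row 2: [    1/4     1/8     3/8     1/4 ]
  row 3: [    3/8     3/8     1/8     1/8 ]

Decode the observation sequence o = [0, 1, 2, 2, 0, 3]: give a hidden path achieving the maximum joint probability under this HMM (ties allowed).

t=0: δ = [6.250e-02, 3.125e-02, 3.125e-02, 1.875e-01]  (obs o_0=0)
t=1: δ = [8.789e-03, 1.172e-02, 2.930e-03, 1.758e-02]  ψ = [3, 3, 0, 3]  (obs o_1=1)
t=2: δ = [1.648e-03, 1.099e-03, 1.236e-03, 5.493e-04]  ψ = [3, 3, 0, 3]  (obs o_2=2)
t=3: δ = [1.030e-04, 1.159e-04, 2.317e-04, 5.150e-05]  ψ = [0, 2, 0, 0]  (obs o_3=2)
t=4: δ = [1.448e-05, 2.173e-05, 9.656e-06, 2.173e-05]  ψ = [2, 2, 0, 2]  (obs o_4=0)
t=5: δ = [3.055e-06, 1.358e-06, 1.358e-06, 6.789e-07]  ψ = [3, 1, 0, 1]  (obs o_5=3)
backtrack: best end state = 0; path = [3, 3, 0, 2, 3, 0]

path = [3, 3, 0, 2, 3, 0]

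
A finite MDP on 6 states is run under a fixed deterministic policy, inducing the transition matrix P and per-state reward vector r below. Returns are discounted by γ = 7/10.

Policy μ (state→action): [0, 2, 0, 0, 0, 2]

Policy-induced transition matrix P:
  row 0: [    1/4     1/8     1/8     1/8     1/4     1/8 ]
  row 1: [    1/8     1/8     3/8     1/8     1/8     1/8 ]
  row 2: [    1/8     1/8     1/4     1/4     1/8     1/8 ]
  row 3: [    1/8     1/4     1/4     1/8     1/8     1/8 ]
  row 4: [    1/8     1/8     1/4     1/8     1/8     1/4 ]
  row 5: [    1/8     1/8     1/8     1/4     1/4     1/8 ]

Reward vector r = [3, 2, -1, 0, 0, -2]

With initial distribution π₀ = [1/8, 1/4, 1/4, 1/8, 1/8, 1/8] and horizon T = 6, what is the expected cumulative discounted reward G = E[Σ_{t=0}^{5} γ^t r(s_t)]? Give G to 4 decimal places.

t=0: π = [0.1250, 0.2500, 0.2500, 0.1250, 0.1250, 0.1250], E[r] = 0.3750, γ^t·E[r] = 0.375000, running G = 0.375000
t=1: π = [0.1406, 0.1406, 0.2500, 0.1719, 0.1563, 0.1406], E[r] = 0.1719, γ^t·E[r] = 0.120313, running G = 0.495313
t=2: π = [0.1426, 0.1465, 0.2324, 0.1738, 0.1602, 0.1445], E[r] = 0.1992, γ^t·E[r] = 0.097617, running G = 0.592930
t=3: π = [0.1428, 0.1467, 0.2324, 0.1721, 0.1609, 0.1450], E[r] = 0.1995, γ^t·E[r] = 0.068416, running G = 0.661345
t=4: π = [0.1429, 0.1465, 0.2324, 0.1722, 0.1610, 0.1451], E[r] = 0.1990, γ^t·E[r] = 0.047781, running G = 0.709127
t=5: π = [0.1429, 0.1465, 0.2323, 0.1722, 0.1610, 0.1451], E[r] = 0.1991, γ^t·E[r] = 0.033454, running G = 0.742581

G = 0.7426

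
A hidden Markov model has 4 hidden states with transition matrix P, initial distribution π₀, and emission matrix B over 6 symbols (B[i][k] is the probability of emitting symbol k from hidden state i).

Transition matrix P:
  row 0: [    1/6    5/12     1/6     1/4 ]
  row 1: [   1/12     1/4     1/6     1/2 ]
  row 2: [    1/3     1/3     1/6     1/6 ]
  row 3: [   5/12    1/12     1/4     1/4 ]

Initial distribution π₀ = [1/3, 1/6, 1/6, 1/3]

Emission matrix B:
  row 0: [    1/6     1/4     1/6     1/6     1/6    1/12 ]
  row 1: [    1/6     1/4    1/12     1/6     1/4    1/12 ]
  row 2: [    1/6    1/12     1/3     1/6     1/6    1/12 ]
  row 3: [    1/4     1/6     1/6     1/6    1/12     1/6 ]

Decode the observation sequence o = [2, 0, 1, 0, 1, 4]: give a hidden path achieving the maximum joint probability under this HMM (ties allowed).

path = [3, 0, 1, 3, 0, 1]

t=0: δ = [5.556e-02, 1.389e-02, 5.556e-02, 5.556e-02]  (obs o_0=2)
t=1: δ = [3.858e-03, 3.858e-03, 2.315e-03, 3.472e-03]  ψ = [3, 0, 3, 0]  (obs o_1=0)
t=2: δ = [3.617e-04, 4.019e-04, 7.234e-05, 3.215e-04]  ψ = [3, 0, 3, 1]  (obs o_2=1)
t=3: δ = [2.233e-05, 2.512e-05, 1.340e-05, 5.023e-05]  ψ = [3, 0, 3, 1]  (obs o_3=0)
t=4: δ = [5.233e-06, 2.326e-06, 1.047e-06, 2.093e-06]  ψ = [3, 0, 3, 1]  (obs o_4=1)
t=5: δ = [1.454e-07, 5.451e-07, 1.454e-07, 1.090e-07]  ψ = [0, 0, 0, 0]  (obs o_5=4)
backtrack: best end state = 1; path = [3, 0, 1, 3, 0, 1]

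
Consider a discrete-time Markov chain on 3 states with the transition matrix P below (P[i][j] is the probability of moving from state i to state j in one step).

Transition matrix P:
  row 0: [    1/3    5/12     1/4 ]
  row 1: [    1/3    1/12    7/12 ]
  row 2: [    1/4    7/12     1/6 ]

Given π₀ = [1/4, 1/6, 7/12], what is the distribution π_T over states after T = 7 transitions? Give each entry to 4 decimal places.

π = [0.3048, 0.3562, 0.3390]

t=0: π = [0.2500, 0.1667, 0.5833]
t=1: π = [0.2847, 0.4583, 0.2569]
t=2: π = [0.3119, 0.3067, 0.3814]
t=3: π = [0.3016, 0.3780, 0.3205]
t=4: π = [0.3066, 0.3441, 0.3493]
t=5: π = [0.3042, 0.3602, 0.3356]
t=6: π = [0.3054, 0.3525, 0.3421]
t=7: π = [0.3048, 0.3562, 0.3390]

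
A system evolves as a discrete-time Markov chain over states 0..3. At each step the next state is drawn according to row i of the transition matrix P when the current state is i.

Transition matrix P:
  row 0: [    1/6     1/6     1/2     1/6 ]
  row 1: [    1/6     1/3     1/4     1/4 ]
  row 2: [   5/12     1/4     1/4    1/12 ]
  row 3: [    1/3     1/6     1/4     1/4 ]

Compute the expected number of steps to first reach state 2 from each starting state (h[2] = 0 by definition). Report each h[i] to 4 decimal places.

First-step conditioning: h[2] = 0; for i ≠ 2, h[i] = 1 + Σ_k P[i][k]·h[k].
  h[0] = 1 + 1/6·h[0] + 1/6·h[1] + 1/6·h[3]
  h[1] = 1 + 1/6·h[0] + 1/3·h[1] + 1/4·h[3]
  h[3] = 1 + 1/3·h[0] + 1/6·h[1] + 1/4·h[3]
Solving the 3×3 linear system over states ≠ 2 gives exactly h = [5/2, 73/22, 0, 35/11] (h[2] = 0 is the target).

h = [2.5000, 3.3182, 0.0000, 3.1818]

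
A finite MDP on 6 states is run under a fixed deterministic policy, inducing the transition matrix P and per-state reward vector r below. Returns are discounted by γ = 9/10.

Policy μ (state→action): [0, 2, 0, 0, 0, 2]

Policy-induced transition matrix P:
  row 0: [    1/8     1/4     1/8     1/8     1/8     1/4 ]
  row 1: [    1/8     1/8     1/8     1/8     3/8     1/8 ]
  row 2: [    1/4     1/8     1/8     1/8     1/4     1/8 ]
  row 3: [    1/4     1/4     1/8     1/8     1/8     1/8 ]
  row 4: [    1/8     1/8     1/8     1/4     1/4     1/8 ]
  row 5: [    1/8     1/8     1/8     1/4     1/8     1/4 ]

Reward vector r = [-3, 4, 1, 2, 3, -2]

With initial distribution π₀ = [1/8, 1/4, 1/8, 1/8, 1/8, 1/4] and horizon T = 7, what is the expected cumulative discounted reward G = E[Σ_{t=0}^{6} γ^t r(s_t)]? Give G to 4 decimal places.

t=0: π = [0.1250, 0.2500, 0.1250, 0.1250, 0.1250, 0.2500], E[r] = 0.8750, γ^t·E[r] = 0.875000, running G = 0.875000
t=1: π = [0.1563, 0.1563, 0.1250, 0.1719, 0.2188, 0.1719], E[r] = 0.9375, γ^t·E[r] = 0.843750, running G = 1.718750
t=2: π = [0.1621, 0.1660, 0.1250, 0.1738, 0.2070, 0.1660], E[r] = 0.9395, γ^t·E[r] = 0.760957, running G = 2.479707
t=3: π = [0.1624, 0.1670, 0.1250, 0.1716, 0.2080, 0.1660], E[r] = 0.9412, γ^t·E[r] = 0.686107, running G = 3.165814
t=4: π = [0.1621, 0.1667, 0.1250, 0.1718, 0.2084, 0.1660], E[r] = 0.9423, γ^t·E[r] = 0.618237, running G = 3.784052
t=5: π = [0.1621, 0.1667, 0.1250, 0.1718, 0.2084, 0.1660], E[r] = 0.9423, γ^t·E[r] = 0.556409, running G = 4.340461
t=6: π = [0.1621, 0.1667, 0.1250, 0.1718, 0.2084, 0.1660], E[r] = 0.9423, γ^t·E[r] = 0.500761, running G = 4.841221

G = 4.8412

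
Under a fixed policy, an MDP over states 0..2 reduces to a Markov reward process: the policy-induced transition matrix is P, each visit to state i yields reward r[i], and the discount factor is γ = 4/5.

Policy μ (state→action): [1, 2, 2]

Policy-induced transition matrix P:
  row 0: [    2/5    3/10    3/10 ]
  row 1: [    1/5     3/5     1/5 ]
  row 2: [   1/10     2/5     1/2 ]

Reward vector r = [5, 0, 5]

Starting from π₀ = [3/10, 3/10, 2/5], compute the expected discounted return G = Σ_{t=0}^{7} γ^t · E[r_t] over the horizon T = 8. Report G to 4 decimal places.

t=0: π = [0.3000, 0.3000, 0.4000], E[r] = 3.5000, γ^t·E[r] = 3.500000, running G = 3.500000
t=1: π = [0.2200, 0.4300, 0.3500], E[r] = 2.8500, γ^t·E[r] = 2.280000, running G = 5.780000
t=2: π = [0.2090, 0.4640, 0.3270], E[r] = 2.6800, γ^t·E[r] = 1.715200, running G = 7.495200
t=3: π = [0.2091, 0.4719, 0.3190], E[r] = 2.6405, γ^t·E[r] = 1.351936, running G = 8.847136
t=4: π = [0.2099, 0.4735, 0.3166], E[r] = 2.6327, γ^t·E[r] = 1.078333, running G = 9.925469
t=5: π = [0.2103, 0.4737, 0.3160], E[r] = 2.6315, γ^t·E[r] = 0.862287, running G = 10.787756
t=6: π = [0.2105, 0.4737, 0.3158], E[r] = 2.6315, γ^t·E[r] = 0.689821, running G = 11.477577
t=7: π = [0.2105, 0.4737, 0.3158], E[r] = 2.6315, γ^t·E[r] = 0.551871, running G = 12.029448

G = 12.0294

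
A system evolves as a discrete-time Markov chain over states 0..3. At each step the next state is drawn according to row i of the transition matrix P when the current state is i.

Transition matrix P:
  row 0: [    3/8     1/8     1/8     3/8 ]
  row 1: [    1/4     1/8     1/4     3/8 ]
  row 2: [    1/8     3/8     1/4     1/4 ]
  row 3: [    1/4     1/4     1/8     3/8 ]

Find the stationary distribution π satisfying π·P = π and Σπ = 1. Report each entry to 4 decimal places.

π = [0.2610, 0.2125, 0.1732, 0.3533]

Balance equations π_j = Σ_i π_i·P[i][j]:
  π_0 = 3/8·π_0 + 1/4·π_1 + 1/8·π_2 + 1/4·π_3
  π_1 = 1/8·π_0 + 1/8·π_1 + 3/8·π_2 + 1/4·π_3
  π_2 = 1/8·π_0 + 1/4·π_1 + 1/4·π_2 + 1/8·π_3
  normalize: π_0 + π_1 + π_2 + π_3 = 1
Solving the linear system gives exactly π = [113/433, 92/433, 75/433, 153/433].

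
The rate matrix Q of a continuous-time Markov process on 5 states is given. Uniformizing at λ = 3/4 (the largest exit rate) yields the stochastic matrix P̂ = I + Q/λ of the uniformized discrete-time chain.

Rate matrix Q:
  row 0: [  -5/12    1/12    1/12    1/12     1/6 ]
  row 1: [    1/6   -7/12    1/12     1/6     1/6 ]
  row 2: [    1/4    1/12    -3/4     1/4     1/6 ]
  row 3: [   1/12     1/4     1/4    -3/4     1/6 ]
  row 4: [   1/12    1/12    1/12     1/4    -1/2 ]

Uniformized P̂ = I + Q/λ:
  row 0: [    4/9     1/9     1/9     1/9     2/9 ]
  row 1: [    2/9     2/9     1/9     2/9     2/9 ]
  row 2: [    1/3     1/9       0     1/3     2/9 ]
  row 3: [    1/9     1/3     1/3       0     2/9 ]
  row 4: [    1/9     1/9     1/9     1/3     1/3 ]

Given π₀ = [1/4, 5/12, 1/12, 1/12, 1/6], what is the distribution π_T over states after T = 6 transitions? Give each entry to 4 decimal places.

t=0: π = [0.2500, 0.4167, 0.0833, 0.0833, 0.1667]
t=1: π = [0.2593, 0.1759, 0.1204, 0.2037, 0.2407]
t=2: π = [0.2438, 0.1759, 0.1430, 0.1883, 0.2490]
t=3: π = [0.2437, 0.1725, 0.1371, 0.1968, 0.2499]
t=4: π = [0.2420, 0.1740, 0.1396, 0.1944, 0.2500]
t=5: π = [0.2421, 0.1736, 0.1388, 0.1954, 0.2500]
t=6: π = [0.2420, 0.1738, 0.1391, 0.1951, 0.2500]

π = [0.2420, 0.1738, 0.1391, 0.1951, 0.2500]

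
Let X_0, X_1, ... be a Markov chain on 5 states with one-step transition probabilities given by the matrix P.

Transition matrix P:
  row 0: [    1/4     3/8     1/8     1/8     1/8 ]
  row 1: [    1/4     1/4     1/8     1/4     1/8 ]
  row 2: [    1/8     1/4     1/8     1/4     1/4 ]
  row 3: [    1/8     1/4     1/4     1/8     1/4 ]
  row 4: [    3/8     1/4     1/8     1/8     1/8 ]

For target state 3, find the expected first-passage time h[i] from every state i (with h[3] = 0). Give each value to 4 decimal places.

h = [5.5990, 4.9769, 4.9866, 0.0000, 5.6768]

First-step conditioning: h[3] = 0; for i ≠ 3, h[i] = 1 + Σ_k P[i][k]·h[k].
  h[0] = 1 + 1/4·h[0] + 3/8·h[1] + 1/8·h[2] + 1/8·h[4]
  h[1] = 1 + 1/4·h[0] + 1/4·h[1] + 1/8·h[2] + 1/8·h[4]
  h[2] = 1 + 1/8·h[0] + 1/4·h[1] + 1/8·h[2] + 1/4·h[4]
  h[4] = 1 + 3/8·h[0] + 1/4·h[1] + 1/8·h[2] + 1/8·h[4]
Solving the 4×4 linear system over states ≠ 3 gives exactly h = [4608/823, 4096/823, 4104/823, 0, 4672/823] (h[3] = 0 is the target).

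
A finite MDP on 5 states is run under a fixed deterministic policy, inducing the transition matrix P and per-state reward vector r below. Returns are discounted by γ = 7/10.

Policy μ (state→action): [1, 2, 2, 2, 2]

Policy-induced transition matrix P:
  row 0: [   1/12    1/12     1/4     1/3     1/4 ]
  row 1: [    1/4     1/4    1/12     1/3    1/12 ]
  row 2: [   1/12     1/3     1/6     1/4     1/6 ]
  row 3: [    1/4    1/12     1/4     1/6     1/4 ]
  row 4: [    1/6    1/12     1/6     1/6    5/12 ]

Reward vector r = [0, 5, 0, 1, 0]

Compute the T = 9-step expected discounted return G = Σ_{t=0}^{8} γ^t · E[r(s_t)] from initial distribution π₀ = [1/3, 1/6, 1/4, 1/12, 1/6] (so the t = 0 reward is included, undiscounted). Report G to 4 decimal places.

G = 3.2464

t=0: π = [0.3333, 0.1667, 0.2500, 0.0833, 0.1667], E[r] = 0.9167, γ^t·E[r] = 0.916667, running G = 0.916667
t=1: π = [0.1389, 0.1736, 0.1875, 0.2708, 0.2292], E[r] = 1.1389, γ^t·E[r] = 0.797222, running G = 1.713889
t=2: π = [0.1765, 0.1591, 0.1863, 0.2344, 0.2436], E[r] = 1.0301, γ^t·E[r] = 0.504745, running G = 2.218634
t=3: π = [0.1692, 0.1564, 0.1876, 0.2381, 0.2486], E[r] = 1.0204, γ^t·E[r] = 0.349980, running G = 2.568615
t=4: π = [0.1698, 0.1563, 0.1876, 0.2366, 0.2497], E[r] = 1.0182, γ^t·E[r] = 0.244463, running G = 2.813078
t=5: π = [0.1696, 0.1563, 0.1875, 0.2367, 0.2499], E[r] = 1.0181, γ^t·E[r] = 0.171105, running G = 2.984183
t=6: π = [0.1697, 0.1563, 0.1875, 0.2366, 0.2500], E[r] = 1.0179, γ^t·E[r] = 0.119754, running G = 3.103937
t=7: π = [0.1696, 0.1563, 0.1875, 0.2366, 0.2500], E[r] = 1.0179, γ^t·E[r] = 0.083826, running G = 3.187762
t=8: π = [0.1696, 0.1563, 0.1875, 0.2366, 0.2500], E[r] = 1.0179, γ^t·E[r] = 0.058678, running G = 3.246440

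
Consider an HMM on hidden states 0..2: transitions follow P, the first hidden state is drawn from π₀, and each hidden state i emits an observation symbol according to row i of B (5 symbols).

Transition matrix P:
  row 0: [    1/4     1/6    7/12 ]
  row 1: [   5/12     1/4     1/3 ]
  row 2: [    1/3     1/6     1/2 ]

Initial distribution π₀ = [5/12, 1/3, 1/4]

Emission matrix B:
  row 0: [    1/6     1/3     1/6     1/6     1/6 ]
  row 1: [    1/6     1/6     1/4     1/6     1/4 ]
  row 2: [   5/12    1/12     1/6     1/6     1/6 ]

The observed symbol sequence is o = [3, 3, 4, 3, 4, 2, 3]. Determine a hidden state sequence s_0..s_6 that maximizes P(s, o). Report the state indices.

path = [0, 2, 2, 2, 2, 2, 2]

t=0: δ = [6.944e-02, 5.556e-02, 4.167e-02]  (obs o_0=3)
t=1: δ = [3.858e-03, 2.315e-03, 6.752e-03]  ψ = [1, 1, 0]  (obs o_1=3)
t=2: δ = [3.751e-04, 2.813e-04, 5.626e-04]  ψ = [2, 2, 2]  (obs o_2=4)
t=3: δ = [3.126e-05, 1.563e-05, 4.689e-05]  ψ = [2, 2, 2]  (obs o_3=3)
t=4: δ = [2.605e-06, 1.954e-06, 3.907e-06]  ψ = [2, 2, 2]  (obs o_4=4)
t=5: δ = [2.171e-07, 1.628e-07, 3.256e-07]  ψ = [2, 2, 2]  (obs o_5=2)
t=6: δ = [1.809e-08, 9.044e-09, 2.713e-08]  ψ = [2, 2, 2]  (obs o_6=3)
backtrack: best end state = 2; path = [0, 2, 2, 2, 2, 2, 2]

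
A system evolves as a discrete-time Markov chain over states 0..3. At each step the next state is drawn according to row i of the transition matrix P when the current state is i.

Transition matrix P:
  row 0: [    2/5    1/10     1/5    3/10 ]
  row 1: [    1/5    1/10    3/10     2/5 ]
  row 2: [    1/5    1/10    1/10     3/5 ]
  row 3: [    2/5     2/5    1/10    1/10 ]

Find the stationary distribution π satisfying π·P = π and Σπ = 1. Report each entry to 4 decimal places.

π = [0.3272, 0.1927, 0.1713, 0.3089]

Balance equations π_j = Σ_i π_i·P[i][j]:
  π_0 = 2/5·π_0 + 1/5·π_1 + 1/5·π_2 + 2/5·π_3
  π_1 = 1/10·π_0 + 1/10·π_1 + 1/10·π_2 + 2/5·π_3
  π_2 = 1/5·π_0 + 3/10·π_1 + 1/10·π_2 + 1/10·π_3
  normalize: π_0 + π_1 + π_2 + π_3 = 1
Solving the linear system gives exactly π = [107/327, 21/109, 56/327, 101/327].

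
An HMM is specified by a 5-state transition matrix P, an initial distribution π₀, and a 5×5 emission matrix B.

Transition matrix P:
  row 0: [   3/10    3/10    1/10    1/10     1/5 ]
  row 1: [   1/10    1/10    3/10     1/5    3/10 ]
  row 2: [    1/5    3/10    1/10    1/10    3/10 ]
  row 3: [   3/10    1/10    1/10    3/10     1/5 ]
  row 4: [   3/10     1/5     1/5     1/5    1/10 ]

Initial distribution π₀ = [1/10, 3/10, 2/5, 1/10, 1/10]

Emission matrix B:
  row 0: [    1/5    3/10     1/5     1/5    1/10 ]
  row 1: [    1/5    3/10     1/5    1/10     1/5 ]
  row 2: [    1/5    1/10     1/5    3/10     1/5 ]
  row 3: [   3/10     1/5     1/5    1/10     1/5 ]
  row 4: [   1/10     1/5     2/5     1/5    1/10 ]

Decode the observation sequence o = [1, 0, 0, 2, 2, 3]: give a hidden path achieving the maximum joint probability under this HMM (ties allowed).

t=0: δ = [3.000e-02, 9.000e-02, 4.000e-02, 2.000e-02, 2.000e-02]  (obs o_0=1)
t=1: δ = [1.800e-03, 2.400e-03, 5.400e-03, 5.400e-03, 2.700e-03]  ψ = [0, 2, 1, 1, 1]  (obs o_1=0)
t=2: δ = [3.240e-04, 3.240e-04, 1.440e-04, 4.860e-04, 1.620e-04]  ψ = [3, 2, 1, 3, 2]  (obs o_2=0)
t=3: δ = [2.916e-05, 1.944e-05, 1.944e-05, 2.916e-05, 3.888e-05]  ψ = [3, 0, 1, 3, 1]  (obs o_3=2)
t=4: δ = [2.333e-06, 1.750e-06, 1.555e-06, 1.750e-06, 2.333e-06]  ψ = [4, 0, 4, 3, 0]  (obs o_4=2)
t=5: δ = [1.400e-07, 6.998e-08, 1.575e-07, 5.249e-08, 1.050e-07]  ψ = [0, 0, 1, 3, 1]  (obs o_5=3)
backtrack: best end state = 2; path = [1, 3, 3, 0, 1, 2]

path = [1, 3, 3, 0, 1, 2]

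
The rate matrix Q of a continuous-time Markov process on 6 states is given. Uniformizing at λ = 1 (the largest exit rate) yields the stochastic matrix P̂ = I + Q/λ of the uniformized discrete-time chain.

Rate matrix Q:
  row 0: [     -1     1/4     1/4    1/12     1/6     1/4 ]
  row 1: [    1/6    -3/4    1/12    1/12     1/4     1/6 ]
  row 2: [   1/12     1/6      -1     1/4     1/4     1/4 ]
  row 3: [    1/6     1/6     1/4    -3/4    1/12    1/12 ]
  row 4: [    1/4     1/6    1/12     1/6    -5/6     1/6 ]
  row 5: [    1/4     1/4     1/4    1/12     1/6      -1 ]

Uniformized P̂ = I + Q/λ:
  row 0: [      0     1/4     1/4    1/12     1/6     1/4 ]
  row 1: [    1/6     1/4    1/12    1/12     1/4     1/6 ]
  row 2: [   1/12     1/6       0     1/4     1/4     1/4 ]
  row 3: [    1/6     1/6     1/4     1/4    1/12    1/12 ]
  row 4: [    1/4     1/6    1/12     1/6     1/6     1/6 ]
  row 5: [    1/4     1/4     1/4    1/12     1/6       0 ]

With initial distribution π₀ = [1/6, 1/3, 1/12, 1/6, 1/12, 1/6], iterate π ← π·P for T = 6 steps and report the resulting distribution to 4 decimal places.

t=0: π = [0.1667, 0.3333, 0.0833, 0.1667, 0.0833, 0.1667]
t=1: π = [0.1528, 0.2222, 0.1597, 0.1319, 0.1875, 0.1458]
t=2: π = [0.1557, 0.2101, 0.1418, 0.1476, 0.1875, 0.1574]
t=3: π = [0.1576, 0.2103, 0.1483, 0.1472, 0.1837, 0.1529]
t=4: π = [0.1561, 0.2101, 0.1473, 0.1479, 0.1843, 0.1544]
t=5: π = [0.1566, 0.2100, 0.1475, 0.1479, 0.1841, 0.1539]
t=6: π = [0.1564, 0.2100, 0.1474, 0.1479, 0.1841, 0.1540]

π = [0.1564, 0.2100, 0.1474, 0.1479, 0.1841, 0.1540]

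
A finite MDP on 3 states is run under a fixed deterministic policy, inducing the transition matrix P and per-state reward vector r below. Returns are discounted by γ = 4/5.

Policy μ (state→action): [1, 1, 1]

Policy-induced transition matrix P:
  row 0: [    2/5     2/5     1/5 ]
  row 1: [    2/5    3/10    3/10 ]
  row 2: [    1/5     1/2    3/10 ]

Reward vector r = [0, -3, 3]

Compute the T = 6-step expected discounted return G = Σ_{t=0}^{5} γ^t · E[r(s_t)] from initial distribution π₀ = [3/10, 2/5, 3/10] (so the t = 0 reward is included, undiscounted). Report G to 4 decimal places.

G = -1.2811

t=0: π = [0.3000, 0.4000, 0.3000], E[r] = -0.3000, γ^t·E[r] = -0.300000, running G = -0.300000
t=1: π = [0.3400, 0.3900, 0.2700], E[r] = -0.3600, γ^t·E[r] = -0.288000, running G = -0.588000
t=2: π = [0.3460, 0.3880, 0.2660], E[r] = -0.3660, γ^t·E[r] = -0.234240, running G = -0.822240
t=3: π = [0.3468, 0.3878, 0.2654], E[r] = -0.3672, γ^t·E[r] = -0.188006, running G = -1.010246
t=4: π = [0.3469, 0.3878, 0.2653], E[r] = -0.3673, γ^t·E[r] = -0.150454, running G = -1.160701
t=5: π = [0.3469, 0.3878, 0.2653], E[r] = -0.3673, γ^t·E[r] = -0.120371, running G = -1.281072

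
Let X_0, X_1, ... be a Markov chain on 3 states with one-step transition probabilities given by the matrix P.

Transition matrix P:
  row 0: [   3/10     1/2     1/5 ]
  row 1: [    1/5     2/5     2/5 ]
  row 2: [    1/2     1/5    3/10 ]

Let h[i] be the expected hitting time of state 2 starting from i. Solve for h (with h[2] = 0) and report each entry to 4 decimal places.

First-step conditioning: h[2] = 0; for i ≠ 2, h[i] = 1 + Σ_k P[i][k]·h[k].
  h[0] = 1 + 3/10·h[0] + 1/2·h[1]
  h[1] = 1 + 1/5·h[0] + 2/5·h[1]
Solving the 2×2 linear system over states ≠ 2 gives exactly h = [55/16, 45/16, 0] (h[2] = 0 is the target).

h = [3.4375, 2.8125, 0.0000]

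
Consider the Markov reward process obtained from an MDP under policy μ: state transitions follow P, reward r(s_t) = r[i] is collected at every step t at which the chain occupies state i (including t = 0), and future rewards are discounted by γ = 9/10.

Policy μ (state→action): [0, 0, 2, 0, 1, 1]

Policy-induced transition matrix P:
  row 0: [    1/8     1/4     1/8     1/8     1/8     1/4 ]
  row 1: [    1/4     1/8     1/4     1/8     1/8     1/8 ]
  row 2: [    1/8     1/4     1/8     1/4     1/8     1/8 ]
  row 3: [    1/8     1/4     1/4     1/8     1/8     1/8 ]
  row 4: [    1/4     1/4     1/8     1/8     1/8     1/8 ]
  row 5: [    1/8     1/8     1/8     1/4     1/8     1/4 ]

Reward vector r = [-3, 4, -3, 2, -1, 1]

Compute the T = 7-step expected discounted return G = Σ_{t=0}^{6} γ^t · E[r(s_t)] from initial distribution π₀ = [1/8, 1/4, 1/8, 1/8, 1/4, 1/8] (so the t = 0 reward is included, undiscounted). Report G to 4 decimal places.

t=0: π = [0.1250, 0.2500, 0.1250, 0.1250, 0.2500, 0.1250], E[r] = 0.3750, γ^t·E[r] = 0.375000, running G = 0.375000
t=1: π = [0.1875, 0.2031, 0.1719, 0.1563, 0.1250, 0.1563], E[r] = 0.0781, γ^t·E[r] = 0.070313, running G = 0.445313
t=2: π = [0.1660, 0.2051, 0.1699, 0.1660, 0.1250, 0.1680], E[r] = 0.1875, γ^t·E[r] = 0.151875, running G = 0.597188
t=3: π = [0.1663, 0.2034, 0.1714, 0.1672, 0.1250, 0.1667], E[r] = 0.1768, γ^t·E[r] = 0.128856, running G = 0.726044
t=4: π = [0.1660, 0.2037, 0.1713, 0.1673, 0.1250, 0.1666], E[r] = 0.1790, γ^t·E[r] = 0.117432, running G = 0.843476
t=5: π = [0.1661, 0.2037, 0.1714, 0.1672, 0.1250, 0.1666], E[r] = 0.1785, γ^t·E[r] = 0.105396, running G = 0.948873
t=6: π = [0.1661, 0.2037, 0.1714, 0.1672, 0.1250, 0.1666], E[r] = 0.1786, γ^t·E[r] = 0.094894, running G = 1.043767

G = 1.0438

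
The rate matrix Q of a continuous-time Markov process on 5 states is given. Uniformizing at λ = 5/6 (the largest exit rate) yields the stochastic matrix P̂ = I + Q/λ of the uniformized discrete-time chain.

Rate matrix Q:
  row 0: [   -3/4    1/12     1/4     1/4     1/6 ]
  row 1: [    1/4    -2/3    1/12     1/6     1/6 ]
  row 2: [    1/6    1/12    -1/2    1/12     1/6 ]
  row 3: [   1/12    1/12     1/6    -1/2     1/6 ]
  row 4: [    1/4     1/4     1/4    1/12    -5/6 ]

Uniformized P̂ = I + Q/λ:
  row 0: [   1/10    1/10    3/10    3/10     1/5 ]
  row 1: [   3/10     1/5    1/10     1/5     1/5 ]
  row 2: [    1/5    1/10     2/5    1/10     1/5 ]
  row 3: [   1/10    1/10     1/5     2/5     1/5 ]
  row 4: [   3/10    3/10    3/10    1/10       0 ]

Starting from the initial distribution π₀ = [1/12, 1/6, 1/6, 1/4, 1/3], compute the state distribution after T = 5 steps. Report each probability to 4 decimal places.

t=0: π = [0.0833, 0.1667, 0.1667, 0.2500, 0.3333]
t=1: π = [0.2167, 0.1833, 0.2583, 0.2083, 0.1333]
t=2: π = [0.1892, 0.1450, 0.2683, 0.2242, 0.1733]
t=3: π = [0.1905, 0.1492, 0.2754, 0.2196, 0.1653]
t=4: π = [0.1904, 0.1480, 0.2758, 0.2189, 0.1669]
t=5: π = [0.1906, 0.1482, 0.2761, 0.2186, 0.1666]

π = [0.1906, 0.1482, 0.2761, 0.2186, 0.1666]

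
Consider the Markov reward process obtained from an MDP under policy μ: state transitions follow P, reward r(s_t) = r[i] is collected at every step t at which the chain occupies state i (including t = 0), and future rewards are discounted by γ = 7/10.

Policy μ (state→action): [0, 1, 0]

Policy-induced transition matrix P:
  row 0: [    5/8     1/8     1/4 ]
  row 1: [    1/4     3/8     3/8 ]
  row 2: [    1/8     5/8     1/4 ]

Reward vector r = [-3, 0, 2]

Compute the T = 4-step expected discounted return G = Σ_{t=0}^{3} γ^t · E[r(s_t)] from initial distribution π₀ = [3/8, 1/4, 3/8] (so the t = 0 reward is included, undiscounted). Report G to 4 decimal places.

G = -1.0669

t=0: π = [0.3750, 0.2500, 0.3750], E[r] = -0.3750, γ^t·E[r] = -0.375000, running G = -0.375000
t=1: π = [0.3438, 0.3750, 0.2813], E[r] = -0.4688, γ^t·E[r] = -0.328125, running G = -0.703125
t=2: π = [0.3438, 0.3594, 0.2969], E[r] = -0.4375, γ^t·E[r] = -0.214375, running G = -0.917500
t=3: π = [0.3418, 0.3633, 0.2949], E[r] = -0.4355, γ^t·E[r] = -0.149393, running G = -1.066893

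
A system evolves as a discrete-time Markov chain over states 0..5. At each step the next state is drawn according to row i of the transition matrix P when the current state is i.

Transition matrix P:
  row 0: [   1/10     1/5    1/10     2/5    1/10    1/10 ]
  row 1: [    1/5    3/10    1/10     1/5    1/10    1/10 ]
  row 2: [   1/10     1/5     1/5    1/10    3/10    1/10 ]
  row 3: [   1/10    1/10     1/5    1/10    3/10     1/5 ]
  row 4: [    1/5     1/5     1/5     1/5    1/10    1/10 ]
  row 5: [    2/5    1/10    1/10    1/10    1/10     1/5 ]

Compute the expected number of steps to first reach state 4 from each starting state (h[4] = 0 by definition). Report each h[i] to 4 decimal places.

h = [5.8662, 6.0820, 4.8864, 4.8948, 0.0000, 6.1660]

First-step conditioning: h[4] = 0; for i ≠ 4, h[i] = 1 + Σ_k P[i][k]·h[k].
  h[0] = 1 + 1/10·h[0] + 1/5·h[1] + 1/10·h[2] + 2/5·h[3] + 1/10·h[5]
  h[1] = 1 + 1/5·h[0] + 3/10·h[1] + 1/10·h[2] + 1/5·h[3] + 1/10·h[5]
  h[2] = 1 + 1/10·h[0] + 1/5·h[1] + 1/5·h[2] + 1/10·h[3] + 1/10·h[5]
  h[3] = 1 + 1/10·h[0] + 1/10·h[1] + 1/5·h[2] + 1/10·h[3] + 1/5·h[5]
  h[5] = 1 + 2/5·h[0] + 1/10·h[1] + 1/10·h[2] + 1/10·h[3] + 1/5·h[5]
Solving the 5×5 linear system over states ≠ 4 gives exactly h = [10870/1853, 11270/1853, 81490/16677, 9070/1853, 0, 102830/16677] (h[4] = 0 is the target).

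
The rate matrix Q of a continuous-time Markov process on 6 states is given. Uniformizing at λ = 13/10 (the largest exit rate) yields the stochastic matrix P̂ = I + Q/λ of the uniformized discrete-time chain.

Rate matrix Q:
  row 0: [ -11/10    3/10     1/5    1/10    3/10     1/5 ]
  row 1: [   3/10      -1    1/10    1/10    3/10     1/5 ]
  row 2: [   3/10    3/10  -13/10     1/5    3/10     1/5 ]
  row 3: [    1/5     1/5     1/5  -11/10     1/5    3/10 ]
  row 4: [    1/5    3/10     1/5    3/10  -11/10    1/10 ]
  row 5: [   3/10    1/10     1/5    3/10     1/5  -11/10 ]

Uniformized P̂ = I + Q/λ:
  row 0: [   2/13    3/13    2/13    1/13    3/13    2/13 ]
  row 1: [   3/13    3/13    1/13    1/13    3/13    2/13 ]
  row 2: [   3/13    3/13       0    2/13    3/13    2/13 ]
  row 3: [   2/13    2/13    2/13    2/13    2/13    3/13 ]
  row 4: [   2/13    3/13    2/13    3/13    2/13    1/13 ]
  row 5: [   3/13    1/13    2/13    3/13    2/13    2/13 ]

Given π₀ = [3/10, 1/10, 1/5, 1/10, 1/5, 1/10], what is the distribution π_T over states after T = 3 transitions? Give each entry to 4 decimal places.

t=0: π = [0.3000, 0.1000, 0.2000, 0.1000, 0.2000, 0.1000]
t=1: π = [0.1846, 0.2077, 0.1154, 0.1462, 0.2000, 0.1462]
t=2: π = [0.1899, 0.1970, 0.1201, 0.1503, 0.1929, 0.1497]
t=3: π = [0.1898, 0.1962, 0.1202, 0.1504, 0.1929, 0.1506]

π = [0.1898, 0.1962, 0.1202, 0.1504, 0.1929, 0.1506]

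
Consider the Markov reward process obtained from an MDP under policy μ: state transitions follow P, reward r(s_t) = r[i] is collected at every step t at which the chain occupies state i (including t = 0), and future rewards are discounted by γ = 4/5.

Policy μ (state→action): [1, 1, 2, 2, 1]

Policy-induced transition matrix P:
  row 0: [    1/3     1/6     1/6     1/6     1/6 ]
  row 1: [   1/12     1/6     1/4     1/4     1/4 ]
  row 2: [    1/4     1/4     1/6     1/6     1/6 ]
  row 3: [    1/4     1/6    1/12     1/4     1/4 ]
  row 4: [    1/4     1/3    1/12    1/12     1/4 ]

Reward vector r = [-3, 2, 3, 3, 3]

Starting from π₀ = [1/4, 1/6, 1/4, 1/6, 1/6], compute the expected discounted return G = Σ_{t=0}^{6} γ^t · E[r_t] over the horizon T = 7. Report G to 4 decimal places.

G = 5.3670

t=0: π = [0.2500, 0.1667, 0.2500, 0.1667, 0.1667], E[r] = 1.3333, γ^t·E[r] = 1.333333, running G = 1.333333
t=1: π = [0.2431, 0.2153, 0.1528, 0.1806, 0.2083], E[r] = 1.3264, γ^t·E[r] = 1.061111, running G = 2.394444
t=2: π = [0.2344, 0.2141, 0.1522, 0.1823, 0.2170], E[r] = 1.3796, γ^t·E[r] = 0.882963, running G = 3.277407
t=3: π = [0.2338, 0.2155, 0.1512, 0.1816, 0.2178], E[r] = 1.3814, γ^t·E[r] = 0.707284, running G = 3.984691
t=4: π = [0.2336, 0.2156, 0.1513, 0.1816, 0.2179], E[r] = 1.3830, γ^t·E[r] = 0.566489, running G = 4.551180
t=5: π = [0.2335, 0.2156, 0.1513, 0.1816, 0.2179], E[r] = 1.3832, γ^t·E[r] = 0.453243, running G = 5.004423
t=6: π = [0.2335, 0.2156, 0.1513, 0.1816, 0.2179], E[r] = 1.3832, γ^t·E[r] = 0.362605, running G = 5.367028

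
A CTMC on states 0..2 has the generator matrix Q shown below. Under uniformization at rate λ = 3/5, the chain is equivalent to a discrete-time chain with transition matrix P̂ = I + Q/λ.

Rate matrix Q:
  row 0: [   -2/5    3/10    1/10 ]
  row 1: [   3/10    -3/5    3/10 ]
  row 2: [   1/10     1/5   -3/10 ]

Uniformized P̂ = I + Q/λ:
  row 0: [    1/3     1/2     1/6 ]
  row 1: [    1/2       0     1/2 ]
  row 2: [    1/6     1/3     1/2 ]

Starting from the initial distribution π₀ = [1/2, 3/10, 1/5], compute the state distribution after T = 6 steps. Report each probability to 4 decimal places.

π = [0.3160, 0.2893, 0.3948]

t=0: π = [0.5000, 0.3000, 0.2000]
t=1: π = [0.3500, 0.3167, 0.3333]
t=2: π = [0.3306, 0.2861, 0.3833]
t=3: π = [0.3171, 0.2931, 0.3898]
t=4: π = [0.3172, 0.2885, 0.3943]
t=5: π = [0.3157, 0.2900, 0.3943]
t=6: π = [0.3160, 0.2893, 0.3948]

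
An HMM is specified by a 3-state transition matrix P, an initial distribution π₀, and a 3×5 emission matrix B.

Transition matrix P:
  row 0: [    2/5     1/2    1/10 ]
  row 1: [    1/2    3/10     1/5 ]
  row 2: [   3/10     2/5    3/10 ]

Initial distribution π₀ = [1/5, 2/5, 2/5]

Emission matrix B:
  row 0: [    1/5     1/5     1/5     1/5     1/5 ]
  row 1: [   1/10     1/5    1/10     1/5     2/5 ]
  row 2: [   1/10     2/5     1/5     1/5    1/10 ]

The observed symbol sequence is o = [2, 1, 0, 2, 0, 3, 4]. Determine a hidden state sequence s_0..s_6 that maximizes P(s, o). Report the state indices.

t=0: δ = [4.000e-02, 4.000e-02, 8.000e-02]  (obs o_0=2)
t=1: δ = [4.800e-03, 6.400e-03, 9.600e-03]  ψ = [2, 2, 2]  (obs o_1=1)
t=2: δ = [6.400e-04, 3.840e-04, 2.880e-04]  ψ = [1, 2, 2]  (obs o_2=0)
t=3: δ = [5.120e-05, 3.200e-05, 1.728e-05]  ψ = [0, 0, 2]  (obs o_3=2)
t=4: δ = [4.096e-06, 2.560e-06, 6.400e-07]  ψ = [0, 0, 1]  (obs o_4=0)
t=5: δ = [3.277e-07, 4.096e-07, 1.024e-07]  ψ = [0, 0, 1]  (obs o_5=3)
t=6: δ = [4.096e-08, 6.554e-08, 8.192e-09]  ψ = [1, 0, 1]  (obs o_6=4)
backtrack: best end state = 1; path = [2, 1, 0, 0, 0, 0, 1]

path = [2, 1, 0, 0, 0, 0, 1]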